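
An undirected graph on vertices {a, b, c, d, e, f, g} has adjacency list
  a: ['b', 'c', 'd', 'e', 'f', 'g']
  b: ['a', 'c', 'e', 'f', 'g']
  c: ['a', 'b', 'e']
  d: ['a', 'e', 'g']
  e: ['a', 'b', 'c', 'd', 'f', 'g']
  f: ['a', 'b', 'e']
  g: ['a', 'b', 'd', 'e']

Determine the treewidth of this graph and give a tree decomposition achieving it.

Treewidth 3.
Bags: B1 = {a, b, e, g}  B2 = {a, b, c, e}  B3 = {a, d, e, g}  B4 = {a, b, e, f}
Tree: B1–B2, B1–B3, B2–B4

Each bag holds 4 vertices, so the decomposition has width 3, which upper-bounds the treewidth. For the lower bound, the 4 vertices {a, d, e, g} are pairwise adjacent, and any tree decomposition puts a clique entirely inside one bag — forcing width ≥ 3. The upper and lower bounds meet at 3, so that is the treewidth.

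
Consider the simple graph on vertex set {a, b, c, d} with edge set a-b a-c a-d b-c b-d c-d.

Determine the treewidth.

A width-3 tree decomposition is:
Bags: B1 = {a, b, c, d}
Tree: (single bag)
A single bag containing all 4 vertices is trivially a valid decomposition of width 3. For the lower bound, the 4 vertices {a, b, c, d} are pairwise adjacent, and any tree decomposition puts a clique entirely inside one bag — forcing width ≥ 3. Combining the bounds, tw(G) = 3.

3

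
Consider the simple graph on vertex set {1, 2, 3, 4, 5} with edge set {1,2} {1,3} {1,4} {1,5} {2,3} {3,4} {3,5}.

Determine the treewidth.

A width-2 tree decomposition is:
Bags: B1 = {1, 3, 5}  B2 = {1, 3, 4}  B3 = {1, 2, 3}
Tree: B1–B2, B1–B3
Every bag has size at most 3, so the width is 3 − 1 = 2 and tw(G) ≤ 2. For the lower bound, the 3 vertices {1, 2, 3} are pairwise adjacent, and any tree decomposition puts a clique entirely inside one bag — forcing width ≥ 2. The upper and lower bounds meet at 2, so that is the treewidth.

2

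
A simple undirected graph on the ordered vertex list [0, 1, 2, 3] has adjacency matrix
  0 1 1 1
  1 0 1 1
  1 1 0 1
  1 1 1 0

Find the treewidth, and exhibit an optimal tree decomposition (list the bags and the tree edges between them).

A single bag containing all 4 vertices is trivially a valid decomposition of width 3. Conversely, {0, 1, 2, 3} is a clique of size 4, and the vertices of any clique must share a bag in every tree decomposition; so some bag has ≥ 4 vertices and tw(G) ≥ 3. Hence tw(G) = 3 exactly.

Treewidth 3.
One such decomposition:
Bags: B1 = {0, 1, 2, 3}
Tree: (single bag)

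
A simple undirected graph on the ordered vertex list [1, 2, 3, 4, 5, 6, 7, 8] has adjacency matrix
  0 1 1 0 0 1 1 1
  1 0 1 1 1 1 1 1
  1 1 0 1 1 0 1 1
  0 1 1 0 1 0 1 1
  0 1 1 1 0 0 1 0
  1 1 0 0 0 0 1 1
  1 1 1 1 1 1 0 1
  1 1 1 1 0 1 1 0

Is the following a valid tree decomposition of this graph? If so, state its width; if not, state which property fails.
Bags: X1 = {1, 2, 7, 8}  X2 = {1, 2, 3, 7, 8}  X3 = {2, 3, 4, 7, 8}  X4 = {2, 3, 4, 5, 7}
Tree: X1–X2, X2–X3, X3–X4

A tree decomposition must satisfy three properties: every vertex lies in some bag; for every edge, both endpoints lie together in some bag; and for every vertex, the bags containing it form a connected subtree. Here vertex 6 appears in no bag, so the decomposition is invalid.

No — vertex 6 appears in no bag.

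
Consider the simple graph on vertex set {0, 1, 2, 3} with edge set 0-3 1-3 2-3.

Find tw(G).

A width-1 tree decomposition is:
Bags: B1 = {2, 3}  B2 = {1, 3}  B3 = {0, 3}
Tree: B1–B2, B1–B3
The largest bag has 2 vertices, giving width 1; this decomposition certifies tw(G) ≤ 1. Any graph with an edge has treewidth ≥ 1, and G has the edge 2–3. Therefore the treewidth is 1.

1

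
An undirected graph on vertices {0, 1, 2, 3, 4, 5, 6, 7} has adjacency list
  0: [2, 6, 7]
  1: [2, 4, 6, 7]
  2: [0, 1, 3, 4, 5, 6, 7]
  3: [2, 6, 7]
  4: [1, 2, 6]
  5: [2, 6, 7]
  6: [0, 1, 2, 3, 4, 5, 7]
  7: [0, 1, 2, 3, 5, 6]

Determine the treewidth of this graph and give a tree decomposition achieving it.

Each bag holds 4 vertices, so the decomposition has width 3, which upper-bounds the treewidth. Conversely, {1, 2, 4, 6} is a clique of size 4, and the vertices of any clique must share a bag in every tree decomposition; so some bag has ≥ 4 vertices and tw(G) ≥ 3. Therefore the treewidth is 3.

Treewidth 3.
One optimal decomposition is:
Bags: B1 = {1, 2, 6, 7}  B2 = {2, 5, 6, 7}  B3 = {2, 3, 6, 7}  B4 = {1, 2, 4, 6}  B5 = {0, 2, 6, 7}
Tree: B1–B2, B1–B3, B1–B4, B3–B5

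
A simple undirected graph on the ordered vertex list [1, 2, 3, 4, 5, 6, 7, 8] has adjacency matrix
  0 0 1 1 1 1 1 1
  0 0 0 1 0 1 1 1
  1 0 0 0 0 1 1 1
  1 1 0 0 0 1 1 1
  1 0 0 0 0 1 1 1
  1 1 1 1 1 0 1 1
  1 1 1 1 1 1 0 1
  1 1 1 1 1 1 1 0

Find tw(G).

A width-4 tree decomposition is:
Bags: B1 = {1, 3, 6, 7, 8}  B2 = {1, 5, 6, 7, 8}  B3 = {1, 4, 6, 7, 8}  B4 = {2, 4, 6, 7, 8}
Tree: B1–B2, B2–B3, B3–B4
Every bag has size at most 5, so the width is 5 − 1 = 4 and tw(G) ≤ 4. Conversely, {1, 3, 6, 7, 8} is a clique of size 5, and the vertices of any clique must share a bag in every tree decomposition; so some bag has ≥ 5 vertices and tw(G) ≥ 4. Combining the bounds, tw(G) = 4.

4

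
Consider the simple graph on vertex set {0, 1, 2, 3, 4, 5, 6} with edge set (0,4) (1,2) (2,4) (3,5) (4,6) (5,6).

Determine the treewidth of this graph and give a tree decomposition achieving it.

Treewidth 1.
One such decomposition:
Bags: B1 = {4, 6}  B2 = {5, 6}  B3 = {0, 4}  B4 = {3, 5}  B5 = {2, 4}  B6 = {1, 2}
Tree: B1–B2, B1–B3, B2–B4, B1–B5, B5–B6

The largest bag has 2 vertices, giving width 1; this decomposition certifies tw(G) ≤ 1. Since G has at least one edge (e.g. 6–4), it is not an edgeless graph, so tw(G) ≥ 1. The upper and lower bounds meet at 1, so that is the treewidth.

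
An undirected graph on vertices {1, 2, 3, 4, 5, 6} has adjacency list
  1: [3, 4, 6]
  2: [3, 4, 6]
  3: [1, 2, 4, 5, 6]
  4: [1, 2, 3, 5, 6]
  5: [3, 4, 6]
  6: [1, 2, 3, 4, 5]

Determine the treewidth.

3

A width-3 tree decomposition is:
Bags: B1 = {1, 3, 4, 6}  B2 = {3, 4, 5, 6}  B3 = {2, 3, 4, 6}
Tree: B1–B2, B2–B3
Each bag holds 4 vertices, so the decomposition has width 3, which upper-bounds the treewidth. Conversely, {1, 3, 4, 6} is a clique of size 4, and the vertices of any clique must share a bag in every tree decomposition; so some bag has ≥ 4 vertices and tw(G) ≥ 3. Therefore the treewidth is 3.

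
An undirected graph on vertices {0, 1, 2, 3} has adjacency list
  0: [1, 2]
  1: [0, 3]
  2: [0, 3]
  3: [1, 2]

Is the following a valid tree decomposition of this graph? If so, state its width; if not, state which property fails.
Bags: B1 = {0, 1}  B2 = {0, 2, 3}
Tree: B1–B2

No — edge (3,1) lies in no bag.

A tree decomposition must satisfy three properties: every vertex lies in some bag; for every edge, both endpoints lie together in some bag; and for every vertex, the bags containing it form a connected subtree. Here edge (3,1) lies in no bag, so the decomposition is invalid.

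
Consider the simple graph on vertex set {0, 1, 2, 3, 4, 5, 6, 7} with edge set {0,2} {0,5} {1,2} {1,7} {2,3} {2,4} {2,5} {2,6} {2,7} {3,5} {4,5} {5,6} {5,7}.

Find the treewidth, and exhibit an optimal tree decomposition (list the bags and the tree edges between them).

Treewidth 2.
Bags: B1 = {2, 4, 5}  B2 = {0, 2, 5}  B3 = {2, 5, 6}  B4 = {2, 3, 5}  B5 = {2, 5, 7}  B6 = {1, 2, 7}
Tree: B1–B2, B1–B3, B2–B4, B4–B5, B5–B6

Each bag holds 3 vertices, so the decomposition has width 2, which upper-bounds the treewidth. For the lower bound, the 3 vertices {1, 2, 7} are pairwise adjacent, and any tree decomposition puts a clique entirely inside one bag — forcing width ≥ 2. Therefore the treewidth is 2.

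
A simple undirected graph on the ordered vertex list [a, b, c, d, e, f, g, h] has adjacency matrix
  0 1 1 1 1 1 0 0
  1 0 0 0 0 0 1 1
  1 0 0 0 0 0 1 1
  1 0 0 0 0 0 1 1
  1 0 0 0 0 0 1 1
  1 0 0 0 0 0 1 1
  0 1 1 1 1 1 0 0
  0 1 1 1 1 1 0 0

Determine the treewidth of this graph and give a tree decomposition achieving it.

Treewidth 3.
One optimal decomposition is:
Bags: B1 = {a, d, g, h}  B2 = {a, c, g, h}  B3 = {a, f, g, h}  B4 = {a, b, g, h}  B5 = {a, e, g, h}
Tree: B1–B2, B2–B3, B3–B4, B4–B5

Every bag has size at most 4, so the width is 4 − 1 = 3 and tw(G) ≤ 3. For the lower bound: the 4 vertex sets {d,h}, {a,c}, {g}, {f} are disjoint, each induces a connected subgraph, and every pair is joined by at least one edge of G. Contracting each set to a single vertex therefore yields K_{4} as a minor, and since treewidth is minor-monotone, tw(G) ≥ tw(K_{4}) = 3. Hence tw(G) = 3 exactly.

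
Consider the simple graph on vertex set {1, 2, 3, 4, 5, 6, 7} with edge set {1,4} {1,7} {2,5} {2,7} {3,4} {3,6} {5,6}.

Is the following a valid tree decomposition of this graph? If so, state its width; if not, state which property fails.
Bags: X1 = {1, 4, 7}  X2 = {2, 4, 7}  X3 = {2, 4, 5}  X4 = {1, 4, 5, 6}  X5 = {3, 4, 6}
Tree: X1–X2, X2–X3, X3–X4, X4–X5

No — bags containing vertex 1 are not connected in the tree.

A tree decomposition must satisfy three properties: every vertex lies in some bag; for every edge, both endpoints lie together in some bag; and for every vertex, the bags containing it form a connected subtree. Here bags containing vertex 1 are not connected in the tree, so the decomposition is invalid.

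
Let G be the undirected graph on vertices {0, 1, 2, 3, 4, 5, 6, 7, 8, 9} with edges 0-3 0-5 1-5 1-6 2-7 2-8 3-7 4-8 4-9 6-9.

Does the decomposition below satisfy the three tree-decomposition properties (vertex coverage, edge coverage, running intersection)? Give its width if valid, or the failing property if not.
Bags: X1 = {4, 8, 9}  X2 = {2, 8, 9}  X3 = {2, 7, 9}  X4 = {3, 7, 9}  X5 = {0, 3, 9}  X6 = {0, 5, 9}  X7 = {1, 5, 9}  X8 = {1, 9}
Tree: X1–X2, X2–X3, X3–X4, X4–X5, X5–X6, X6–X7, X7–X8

No — vertex 6 appears in no bag.

A tree decomposition must satisfy three properties: every vertex lies in some bag; for every edge, both endpoints lie together in some bag; and for every vertex, the bags containing it form a connected subtree. Here vertex 6 appears in no bag, so the decomposition is invalid.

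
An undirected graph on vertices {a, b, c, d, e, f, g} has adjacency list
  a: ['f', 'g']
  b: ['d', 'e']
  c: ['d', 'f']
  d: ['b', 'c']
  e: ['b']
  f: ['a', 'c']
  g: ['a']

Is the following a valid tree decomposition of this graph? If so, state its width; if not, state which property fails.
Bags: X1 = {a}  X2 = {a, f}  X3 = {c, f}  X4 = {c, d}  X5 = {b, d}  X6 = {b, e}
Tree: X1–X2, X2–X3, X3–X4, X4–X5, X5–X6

No — vertex g appears in no bag.

A tree decomposition must satisfy three properties: every vertex lies in some bag; for every edge, both endpoints lie together in some bag; and for every vertex, the bags containing it form a connected subtree. Here vertex g appears in no bag, so the decomposition is invalid.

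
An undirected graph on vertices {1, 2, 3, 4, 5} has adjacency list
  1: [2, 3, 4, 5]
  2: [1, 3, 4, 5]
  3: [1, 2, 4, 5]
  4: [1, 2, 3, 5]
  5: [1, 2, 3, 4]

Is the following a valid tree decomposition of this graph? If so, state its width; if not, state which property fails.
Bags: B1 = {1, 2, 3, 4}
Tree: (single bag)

A tree decomposition must satisfy three properties: every vertex lies in some bag; for every edge, both endpoints lie together in some bag; and for every vertex, the bags containing it form a connected subtree. Here vertex 5 appears in no bag, so the decomposition is invalid.

No — vertex 5 appears in no bag.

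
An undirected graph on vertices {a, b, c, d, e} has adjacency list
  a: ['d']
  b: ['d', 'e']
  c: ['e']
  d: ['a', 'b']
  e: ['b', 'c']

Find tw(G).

1

A width-1 tree decomposition is:
Bags: B1 = {b, d}  B2 = {a, d}  B3 = {b, e}  B4 = {c, e}
Tree: B1–B2, B1–B3, B3–B4
Every bag has size at most 2, so the width is 2 − 1 = 1 and tw(G) ≤ 1. Since G has at least one edge (e.g. b–d), it is not an edgeless graph, so tw(G) ≥ 1. Therefore the treewidth is 1.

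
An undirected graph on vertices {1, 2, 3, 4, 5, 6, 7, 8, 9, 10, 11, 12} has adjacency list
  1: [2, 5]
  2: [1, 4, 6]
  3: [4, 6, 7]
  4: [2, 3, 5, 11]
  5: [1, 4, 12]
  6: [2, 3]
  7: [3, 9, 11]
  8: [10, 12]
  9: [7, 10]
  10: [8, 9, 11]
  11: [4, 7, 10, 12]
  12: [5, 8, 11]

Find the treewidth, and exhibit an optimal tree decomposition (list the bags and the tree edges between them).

Each bag holds 4 vertices, so the decomposition has width 3, which upper-bounds the treewidth. For the lower bound: the 4 vertex sets {8,9,10}, {12}, {11}, {3,4,5,7} are disjoint, each induces a connected subgraph, and every pair is joined by at least one edge of G. Contracting each set to a single vertex therefore yields K_{4} as a minor, and since treewidth is minor-monotone, tw(G) ≥ tw(K_{4}) = 3. Therefore the treewidth is 3.

Treewidth 3.
One optimal decomposition is:
Bags: B1 = {8, 9, 10, 12}  B2 = {9, 10, 11, 12}  B3 = {7, 9, 11, 12}  B4 = {5, 7, 11, 12}  B5 = {4, 5, 7, 11}  B6 = {3, 4, 5, 7}  B7 = {1, 3, 4, 5}  B8 = {1, 2, 3, 4}  B9 = {1, 2, 3, 6}
Tree: B1–B2, B2–B3, B3–B4, B4–B5, B5–B6, B6–B7, B7–B8, B8–B9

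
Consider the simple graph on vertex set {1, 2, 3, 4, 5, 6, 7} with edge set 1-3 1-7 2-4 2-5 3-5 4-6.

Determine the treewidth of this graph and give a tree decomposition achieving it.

The largest bag has 2 vertices, giving width 1; this decomposition certifies tw(G) ≤ 1. G has an edge, so its treewidth is at least 1. Combining the bounds, tw(G) = 1.

Treewidth 1.
Bags: B1 = {4, 6}  B2 = {2, 4}  B3 = {2, 5}  B4 = {3, 5}  B5 = {1, 3}  B6 = {1, 7}
Tree: B1–B2, B2–B3, B3–B4, B4–B5, B5–B6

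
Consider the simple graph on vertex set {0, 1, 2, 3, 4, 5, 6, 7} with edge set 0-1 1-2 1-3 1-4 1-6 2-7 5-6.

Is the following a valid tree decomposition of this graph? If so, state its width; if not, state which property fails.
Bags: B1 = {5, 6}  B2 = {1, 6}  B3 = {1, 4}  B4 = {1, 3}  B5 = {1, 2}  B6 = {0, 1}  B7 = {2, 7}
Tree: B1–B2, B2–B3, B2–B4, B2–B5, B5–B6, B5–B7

Yes; width 1.

Every vertex of G appears in some bag (union = {0, 1, 2, 3, 4, 5, 6, 7}); every edge is covered by a bag; and for each vertex v the set of bags containing v is connected in the bag tree. The decomposition is therefore valid. The largest bag has 2 vertices, so the width is 1.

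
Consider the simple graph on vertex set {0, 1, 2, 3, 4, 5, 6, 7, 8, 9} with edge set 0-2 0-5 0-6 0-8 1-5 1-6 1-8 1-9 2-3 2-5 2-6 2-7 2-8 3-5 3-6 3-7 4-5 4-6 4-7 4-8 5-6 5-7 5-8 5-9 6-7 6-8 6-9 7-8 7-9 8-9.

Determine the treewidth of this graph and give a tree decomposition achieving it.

Every bag has size at most 5, so the width is 5 − 1 = 4 and tw(G) ≤ 4. On the other hand G contains the 5-clique {0, 2, 5, 6, 8}. A clique must lie in a single bag of any decomposition, so no decomposition can have width below 4. Combining the bounds, tw(G) = 4.

Treewidth 4.
One such decomposition:
Bags: B1 = {0, 2, 5, 6, 8}  B2 = {2, 5, 6, 7, 8}  B3 = {4, 5, 6, 7, 8}  B4 = {2, 3, 5, 6, 7}  B5 = {5, 6, 7, 8, 9}  B6 = {1, 5, 6, 8, 9}
Tree: B1–B2, B2–B3, B2–B4, B3–B5, B5–B6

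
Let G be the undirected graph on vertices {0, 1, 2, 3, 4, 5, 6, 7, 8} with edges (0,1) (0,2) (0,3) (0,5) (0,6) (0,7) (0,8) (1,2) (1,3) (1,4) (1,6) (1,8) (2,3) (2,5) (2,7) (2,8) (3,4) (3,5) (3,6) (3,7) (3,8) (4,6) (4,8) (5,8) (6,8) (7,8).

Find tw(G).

4

A width-4 tree decomposition is:
Bags: B1 = {0, 1, 2, 3, 8}  B2 = {0, 1, 3, 6, 8}  B3 = {1, 3, 4, 6, 8}  B4 = {0, 2, 3, 7, 8}  B5 = {0, 2, 3, 5, 8}
Tree: B1–B2, B2–B3, B1–B4, B4–B5
Each bag holds 5 vertices, so the decomposition has width 4, which upper-bounds the treewidth. Conversely, {0, 1, 2, 3, 8} is a clique of size 5, and the vertices of any clique must share a bag in every tree decomposition; so some bag has ≥ 5 vertices and tw(G) ≥ 4. Combining the bounds, tw(G) = 4.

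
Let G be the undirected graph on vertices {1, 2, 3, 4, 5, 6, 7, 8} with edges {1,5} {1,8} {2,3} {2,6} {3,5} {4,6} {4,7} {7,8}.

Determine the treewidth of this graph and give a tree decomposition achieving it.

Each bag holds 3 vertices, so the decomposition has width 2, which upper-bounds the treewidth. Since 3–2–6–4–7–8–1–5–3 is a cycle in G, G is not acyclic. Forests are exactly the graphs of treewidth ≤ 1, so tw(G) ≥ 2. The upper and lower bounds meet at 2, so that is the treewidth.

Treewidth 2.
One such decomposition:
Bags: B1 = {2, 3, 6}  B2 = {3, 4, 6}  B3 = {3, 4, 7}  B4 = {3, 7, 8}  B5 = {1, 3, 8}  B6 = {1, 3, 5}
Tree: B1–B2, B2–B3, B3–B4, B4–B5, B5–B6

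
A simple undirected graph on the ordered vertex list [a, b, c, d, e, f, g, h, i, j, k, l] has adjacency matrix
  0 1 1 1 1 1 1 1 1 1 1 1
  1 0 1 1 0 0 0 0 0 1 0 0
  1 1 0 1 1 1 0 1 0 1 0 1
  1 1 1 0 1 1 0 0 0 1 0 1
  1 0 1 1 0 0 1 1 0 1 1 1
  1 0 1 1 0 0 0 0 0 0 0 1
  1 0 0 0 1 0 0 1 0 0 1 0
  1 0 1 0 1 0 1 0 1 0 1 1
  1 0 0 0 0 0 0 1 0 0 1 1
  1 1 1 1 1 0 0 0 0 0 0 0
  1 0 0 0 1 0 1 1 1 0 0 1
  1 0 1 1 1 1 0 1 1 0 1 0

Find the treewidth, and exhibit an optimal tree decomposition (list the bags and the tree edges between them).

Every bag has size at most 5, so the width is 5 − 1 = 4 and tw(G) ≤ 4. On the other hand G contains the 5-clique {a, e, g, h, k}. A clique must lie in a single bag of any decomposition, so no decomposition can have width below 4. Therefore the treewidth is 4.

Treewidth 4.
One optimal decomposition is:
Bags: B1 = {a, c, d, e, l}  B2 = {a, c, d, e, j}  B3 = {a, c, e, h, l}  B4 = {a, b, c, d, j}  B5 = {a, e, h, k, l}  B6 = {a, c, d, f, l}  B7 = {a, h, i, k, l}  B8 = {a, e, g, h, k}
Tree: B1–B2, B1–B3, B2–B4, B3–B5, B1–B6, B5–B7, B5–B8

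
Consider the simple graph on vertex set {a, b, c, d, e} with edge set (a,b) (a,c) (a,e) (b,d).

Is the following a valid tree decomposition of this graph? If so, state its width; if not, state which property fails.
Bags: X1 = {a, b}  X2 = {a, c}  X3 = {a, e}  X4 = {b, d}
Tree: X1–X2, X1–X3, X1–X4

Yes; width 1.

Every vertex of G appears in some bag (union = {a, b, c, d, e}); every edge is covered by a bag; and for each vertex v the set of bags containing v is connected in the bag tree. The decomposition is therefore valid. The largest bag has 2 vertices, so the width is 1.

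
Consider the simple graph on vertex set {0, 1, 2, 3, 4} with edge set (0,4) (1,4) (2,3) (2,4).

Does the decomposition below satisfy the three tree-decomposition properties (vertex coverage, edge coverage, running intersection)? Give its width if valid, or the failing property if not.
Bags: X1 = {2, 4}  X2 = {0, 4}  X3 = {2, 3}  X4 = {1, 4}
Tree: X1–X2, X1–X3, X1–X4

Every vertex of G appears in some bag (union = {0, 1, 2, 3, 4}); every edge is covered by a bag; and for each vertex v the set of bags containing v is connected in the bag tree. The decomposition is therefore valid. The largest bag has 2 vertices, so the width is 1.

Yes; width 1.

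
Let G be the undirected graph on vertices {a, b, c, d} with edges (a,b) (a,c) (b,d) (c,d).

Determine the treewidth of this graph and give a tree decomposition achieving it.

Treewidth 2.
One such decomposition:
Bags: B1 = {b, c, d}  B2 = {a, b, c}
Tree: B1–B2

Each bag holds 3 vertices, so the decomposition has width 2, which upper-bounds the treewidth. The edges b–d–c–a–b form a cycle, so G is not a tree and its treewidth is at least 2. The upper and lower bounds meet at 2, so that is the treewidth.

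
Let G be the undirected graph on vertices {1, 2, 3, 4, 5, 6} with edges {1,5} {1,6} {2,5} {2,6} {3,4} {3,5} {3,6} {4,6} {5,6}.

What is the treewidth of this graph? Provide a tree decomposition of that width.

Every bag has size at most 3, so the width is 3 − 1 = 2 and tw(G) ≤ 2. For the lower bound, the 3 vertices {3, 4, 6} are pairwise adjacent, and any tree decomposition puts a clique entirely inside one bag — forcing width ≥ 2. Hence tw(G) = 2 exactly.

Treewidth 2.
One such decomposition:
Bags: B1 = {2, 5, 6}  B2 = {3, 5, 6}  B3 = {3, 4, 6}  B4 = {1, 5, 6}
Tree: B1–B2, B2–B3, B1–B4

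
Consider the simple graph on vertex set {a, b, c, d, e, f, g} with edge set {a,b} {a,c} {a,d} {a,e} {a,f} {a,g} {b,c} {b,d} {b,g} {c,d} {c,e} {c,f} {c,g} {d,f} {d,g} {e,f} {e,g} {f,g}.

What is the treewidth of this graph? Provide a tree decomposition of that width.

Treewidth 4.
Bags: B1 = {a, c, e, f, g}  B2 = {a, c, d, f, g}  B3 = {a, b, c, d, g}
Tree: B1–B2, B2–B3

The largest bag has 5 vertices, giving width 4; this decomposition certifies tw(G) ≤ 4. For the lower bound, the 5 vertices {a, c, d, f, g} are pairwise adjacent, and any tree decomposition puts a clique entirely inside one bag — forcing width ≥ 4. Combining the bounds, tw(G) = 4.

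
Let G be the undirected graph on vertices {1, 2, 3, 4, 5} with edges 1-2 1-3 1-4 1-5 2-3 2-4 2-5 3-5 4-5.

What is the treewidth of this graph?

A width-3 tree decomposition is:
Bags: B1 = {1, 2, 4, 5}  B2 = {1, 2, 3, 5}
Tree: B1–B2
Every bag has size at most 4, so the width is 4 − 1 = 3 and tw(G) ≤ 3. On the other hand G contains the 4-clique {1, 2, 3, 5}. A clique must lie in a single bag of any decomposition, so no decomposition can have width below 3. Therefore the treewidth is 3.

3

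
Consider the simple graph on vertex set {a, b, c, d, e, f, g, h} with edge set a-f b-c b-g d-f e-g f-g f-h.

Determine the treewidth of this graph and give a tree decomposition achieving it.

Treewidth 1.
Bags: B1 = {b, g}  B2 = {f, g}  B3 = {b, c}  B4 = {f, h}  B5 = {d, f}  B6 = {a, f}  B7 = {e, g}
Tree: B1–B2, B1–B3, B2–B4, B2–B5, B2–B6, B1–B7

The largest bag has 2 vertices, giving width 1; this decomposition certifies tw(G) ≤ 1. Since G has at least one edge (e.g. b–g), it is not an edgeless graph, so tw(G) ≥ 1. Combining the bounds, tw(G) = 1.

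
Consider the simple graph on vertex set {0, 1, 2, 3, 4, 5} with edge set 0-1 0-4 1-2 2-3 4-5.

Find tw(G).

1

A width-1 tree decomposition is:
Bags: B1 = {4, 5}  B2 = {0, 4}  B3 = {0, 1}  B4 = {1, 2}  B5 = {2, 3}
Tree: B1–B2, B2–B3, B3–B4, B4–B5
The largest bag has 2 vertices, giving width 1; this decomposition certifies tw(G) ≤ 1. Any graph with an edge has treewidth ≥ 1, and G has the edge 5–4. The upper and lower bounds meet at 1, so that is the treewidth.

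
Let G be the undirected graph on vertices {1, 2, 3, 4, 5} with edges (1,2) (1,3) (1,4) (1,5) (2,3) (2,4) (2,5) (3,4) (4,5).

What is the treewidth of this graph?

A width-3 tree decomposition is:
Bags: B1 = {1, 2, 3, 4}  B2 = {1, 2, 4, 5}
Tree: B1–B2
The largest bag has 4 vertices, giving width 3; this decomposition certifies tw(G) ≤ 3. For the lower bound, the 4 vertices {1, 2, 3, 4} are pairwise adjacent, and any tree decomposition puts a clique entirely inside one bag — forcing width ≥ 3. Combining the bounds, tw(G) = 3.

3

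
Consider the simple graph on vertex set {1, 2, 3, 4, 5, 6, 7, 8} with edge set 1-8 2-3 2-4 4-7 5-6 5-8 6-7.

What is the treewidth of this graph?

A width-1 tree decomposition is:
Bags: B1 = {2, 3}  B2 = {2, 4}  B3 = {4, 7}  B4 = {6, 7}  B5 = {5, 6}  B6 = {5, 8}  B7 = {1, 8}
Tree: B1–B2, B2–B3, B3–B4, B4–B5, B5–B6, B6–B7
Each bag holds 2 vertices, so the decomposition has width 1, which upper-bounds the treewidth. Any graph with an edge has treewidth ≥ 1, and G has the edge 3–2. Combining the bounds, tw(G) = 1.

1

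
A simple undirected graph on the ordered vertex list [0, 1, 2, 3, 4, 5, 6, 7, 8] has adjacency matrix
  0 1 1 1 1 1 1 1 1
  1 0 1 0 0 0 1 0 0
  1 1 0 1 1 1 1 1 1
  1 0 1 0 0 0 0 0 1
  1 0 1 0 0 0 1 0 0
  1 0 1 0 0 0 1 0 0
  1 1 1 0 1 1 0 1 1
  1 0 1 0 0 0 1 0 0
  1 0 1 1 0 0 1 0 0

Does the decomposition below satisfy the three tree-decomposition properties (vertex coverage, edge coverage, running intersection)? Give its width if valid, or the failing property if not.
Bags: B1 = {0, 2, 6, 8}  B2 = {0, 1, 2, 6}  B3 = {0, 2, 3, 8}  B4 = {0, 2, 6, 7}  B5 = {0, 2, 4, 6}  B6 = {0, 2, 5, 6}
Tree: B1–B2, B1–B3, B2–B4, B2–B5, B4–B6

Yes; width 3.

Vertex coverage: the bags together contain {0, 1, 2, 3, 4, 5, 6, 7, 8}, the full vertex set. Edge coverage: each edge of G has both endpoints in at least one bag. Running intersection: for every vertex, the bags containing it form a connected subtree. All three properties hold, so this is a valid tree decomposition of width max|bag| − 1 = 3, and hence tw(G) ≤ 3.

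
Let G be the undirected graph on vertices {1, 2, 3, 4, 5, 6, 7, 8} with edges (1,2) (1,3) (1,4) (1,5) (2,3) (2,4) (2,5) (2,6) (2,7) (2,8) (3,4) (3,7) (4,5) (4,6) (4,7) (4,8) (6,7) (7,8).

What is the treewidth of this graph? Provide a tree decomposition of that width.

Each bag holds 4 vertices, so the decomposition has width 3, which upper-bounds the treewidth. On the other hand G contains the 4-clique {1, 2, 3, 4}. A clique must lie in a single bag of any decomposition, so no decomposition can have width below 3. The upper and lower bounds meet at 3, so that is the treewidth.

Treewidth 3.
One such decomposition:
Bags: B1 = {1, 2, 3, 4}  B2 = {2, 3, 4, 7}  B3 = {1, 2, 4, 5}  B4 = {2, 4, 6, 7}  B5 = {2, 4, 7, 8}
Tree: B1–B2, B1–B3, B2–B4, B2–B5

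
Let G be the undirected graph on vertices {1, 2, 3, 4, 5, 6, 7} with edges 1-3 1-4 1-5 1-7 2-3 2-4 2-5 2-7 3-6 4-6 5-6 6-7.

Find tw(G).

3

A width-3 tree decomposition is:
Bags: B1 = {1, 2, 6, 7}  B2 = {1, 2, 5, 6}  B3 = {1, 2, 4, 6}  B4 = {1, 2, 3, 6}
Tree: B1–B2, B2–B3, B3–B4
The largest bag has 4 vertices, giving width 3; this decomposition certifies tw(G) ≤ 3. For the lower bound: the 4 vertex sets {6,7}, {1,5}, {2}, {4} are disjoint, each induces a connected subgraph, and every pair is joined by at least one edge of G. Contracting each set to a single vertex therefore yields K_{4} as a minor, and since treewidth is minor-monotone, tw(G) ≥ tw(K_{4}) = 3. Hence tw(G) = 3 exactly.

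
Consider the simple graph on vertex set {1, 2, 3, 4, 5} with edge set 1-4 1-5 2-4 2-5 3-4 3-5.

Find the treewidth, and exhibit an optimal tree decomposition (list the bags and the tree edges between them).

Every bag has size at most 3, so the width is 3 − 1 = 2 and tw(G) ≤ 2. The edges 3–4–1–5–3 form a cycle, so G is not a tree and its treewidth is at least 2. The upper and lower bounds meet at 2, so that is the treewidth.

Treewidth 2.
One such decomposition:
Bags: B1 = {3, 4, 5}  B2 = {1, 4, 5}  B3 = {2, 4, 5}
Tree: B1–B2, B2–B3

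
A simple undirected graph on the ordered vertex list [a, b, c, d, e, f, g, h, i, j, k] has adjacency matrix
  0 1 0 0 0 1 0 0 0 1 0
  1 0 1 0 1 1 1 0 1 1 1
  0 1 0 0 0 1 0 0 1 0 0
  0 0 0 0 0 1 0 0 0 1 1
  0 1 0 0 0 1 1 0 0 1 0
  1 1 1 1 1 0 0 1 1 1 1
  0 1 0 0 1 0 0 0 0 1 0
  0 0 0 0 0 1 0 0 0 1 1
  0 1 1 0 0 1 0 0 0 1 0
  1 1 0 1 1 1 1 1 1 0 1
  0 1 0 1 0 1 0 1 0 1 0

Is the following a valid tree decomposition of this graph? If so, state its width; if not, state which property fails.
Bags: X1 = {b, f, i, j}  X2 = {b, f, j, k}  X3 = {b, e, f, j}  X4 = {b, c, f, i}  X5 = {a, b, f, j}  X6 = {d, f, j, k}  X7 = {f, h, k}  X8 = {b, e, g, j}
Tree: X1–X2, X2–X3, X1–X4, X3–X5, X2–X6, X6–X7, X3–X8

A tree decomposition must satisfy three properties: every vertex lies in some bag; for every edge, both endpoints lie together in some bag; and for every vertex, the bags containing it form a connected subtree. Here edge (j,h) lies in no bag, so the decomposition is invalid.

No — edge (j,h) lies in no bag.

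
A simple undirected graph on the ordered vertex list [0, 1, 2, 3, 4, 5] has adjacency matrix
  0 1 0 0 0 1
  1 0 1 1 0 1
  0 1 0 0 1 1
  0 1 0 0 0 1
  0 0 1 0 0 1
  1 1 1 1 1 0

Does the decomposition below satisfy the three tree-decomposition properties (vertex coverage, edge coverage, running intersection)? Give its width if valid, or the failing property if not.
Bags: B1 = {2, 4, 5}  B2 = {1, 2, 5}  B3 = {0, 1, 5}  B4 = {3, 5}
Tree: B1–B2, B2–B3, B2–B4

A tree decomposition must satisfy three properties: every vertex lies in some bag; for every edge, both endpoints lie together in some bag; and for every vertex, the bags containing it form a connected subtree. Here edge (1,3) lies in no bag, so the decomposition is invalid.

No — edge (1,3) lies in no bag.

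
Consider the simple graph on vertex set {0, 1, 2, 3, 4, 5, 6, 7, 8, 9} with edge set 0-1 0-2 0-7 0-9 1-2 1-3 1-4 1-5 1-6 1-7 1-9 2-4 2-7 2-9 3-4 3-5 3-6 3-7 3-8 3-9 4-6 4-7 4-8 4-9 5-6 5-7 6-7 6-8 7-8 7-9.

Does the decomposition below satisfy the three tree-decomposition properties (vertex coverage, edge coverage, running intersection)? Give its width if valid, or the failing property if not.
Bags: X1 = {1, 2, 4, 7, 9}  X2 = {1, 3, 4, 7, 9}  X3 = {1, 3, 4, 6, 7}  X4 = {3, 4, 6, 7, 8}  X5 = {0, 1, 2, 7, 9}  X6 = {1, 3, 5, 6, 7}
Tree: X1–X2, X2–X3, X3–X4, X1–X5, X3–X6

Checking the three conditions: (i) the bags cover all of {0, 1, 2, 3, 4, 5, 6, 7, 8, 9}; (ii) for each edge, some bag contains both endpoints; (iii) the bags containing any fixed vertex form a subtree. All hold, so the decomposition is valid with width 5 − 1 = 4.

Yes; width 4.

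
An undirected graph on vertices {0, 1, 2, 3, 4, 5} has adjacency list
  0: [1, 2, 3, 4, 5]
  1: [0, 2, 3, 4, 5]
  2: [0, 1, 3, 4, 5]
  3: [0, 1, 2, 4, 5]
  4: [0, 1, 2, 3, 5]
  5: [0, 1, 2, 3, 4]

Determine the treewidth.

A width-5 tree decomposition is:
Bags: B1 = {0, 1, 2, 3, 4, 5}
Tree: (single bag)
A single bag containing all 6 vertices is trivially a valid decomposition of width 5. On the other hand G contains the 6-clique {0, 1, 2, 3, 4, 5}. A clique must lie in a single bag of any decomposition, so no decomposition can have width below 5. The upper and lower bounds meet at 5, so that is the treewidth.

5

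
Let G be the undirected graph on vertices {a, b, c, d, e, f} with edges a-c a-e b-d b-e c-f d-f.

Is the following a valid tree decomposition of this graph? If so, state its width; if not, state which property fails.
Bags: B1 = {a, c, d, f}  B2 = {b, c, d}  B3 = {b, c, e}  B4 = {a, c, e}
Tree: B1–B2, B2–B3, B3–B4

A tree decomposition must satisfy three properties: every vertex lies in some bag; for every edge, both endpoints lie together in some bag; and for every vertex, the bags containing it form a connected subtree. Here bags containing vertex a are not connected in the tree, so the decomposition is invalid.

No — bags containing vertex a are not connected in the tree.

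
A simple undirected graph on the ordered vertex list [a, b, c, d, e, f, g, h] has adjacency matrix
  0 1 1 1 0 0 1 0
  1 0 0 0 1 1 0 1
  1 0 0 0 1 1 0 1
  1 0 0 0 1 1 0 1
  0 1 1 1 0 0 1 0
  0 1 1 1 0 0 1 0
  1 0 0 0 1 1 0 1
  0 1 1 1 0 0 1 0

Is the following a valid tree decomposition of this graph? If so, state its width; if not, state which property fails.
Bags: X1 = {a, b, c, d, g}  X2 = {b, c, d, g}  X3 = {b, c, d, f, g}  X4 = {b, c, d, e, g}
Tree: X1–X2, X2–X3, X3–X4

No — vertex h appears in no bag.

A tree decomposition must satisfy three properties: every vertex lies in some bag; for every edge, both endpoints lie together in some bag; and for every vertex, the bags containing it form a connected subtree. Here vertex h appears in no bag, so the decomposition is invalid.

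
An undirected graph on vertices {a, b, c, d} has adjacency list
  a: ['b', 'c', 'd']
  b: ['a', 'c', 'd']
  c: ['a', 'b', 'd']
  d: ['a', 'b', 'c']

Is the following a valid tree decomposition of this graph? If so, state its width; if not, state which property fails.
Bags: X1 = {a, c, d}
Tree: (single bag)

No — vertex b appears in no bag.

A tree decomposition must satisfy three properties: every vertex lies in some bag; for every edge, both endpoints lie together in some bag; and for every vertex, the bags containing it form a connected subtree. Here vertex b appears in no bag, so the decomposition is invalid.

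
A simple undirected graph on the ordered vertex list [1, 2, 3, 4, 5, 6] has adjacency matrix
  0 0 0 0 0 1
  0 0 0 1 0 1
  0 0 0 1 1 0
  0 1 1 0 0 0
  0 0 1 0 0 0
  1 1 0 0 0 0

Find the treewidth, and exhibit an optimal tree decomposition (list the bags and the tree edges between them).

Treewidth 1.
One such decomposition:
Bags: B1 = {2, 4}  B2 = {2, 6}  B3 = {1, 6}  B4 = {3, 4}  B5 = {3, 5}
Tree: B1–B2, B2–B3, B1–B4, B4–B5

Each bag holds 2 vertices, so the decomposition has width 1, which upper-bounds the treewidth. Since G has at least one edge (e.g. 2–4), it is not an edgeless graph, so tw(G) ≥ 1. Therefore the treewidth is 1.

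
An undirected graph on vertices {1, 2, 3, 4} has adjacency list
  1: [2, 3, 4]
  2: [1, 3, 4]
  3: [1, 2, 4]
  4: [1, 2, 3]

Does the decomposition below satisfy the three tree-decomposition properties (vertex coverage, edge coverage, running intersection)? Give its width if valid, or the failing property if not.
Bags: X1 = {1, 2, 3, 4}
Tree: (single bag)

Vertex coverage: the bags together contain {1, 2, 3, 4}, the full vertex set. Edge coverage: each edge of G has both endpoints in at least one bag. Running intersection: for every vertex, the bags containing it form a connected subtree. All three properties hold, so this is a valid tree decomposition of width max|bag| − 1 = 3, and hence tw(G) ≤ 3.

Yes; width 3.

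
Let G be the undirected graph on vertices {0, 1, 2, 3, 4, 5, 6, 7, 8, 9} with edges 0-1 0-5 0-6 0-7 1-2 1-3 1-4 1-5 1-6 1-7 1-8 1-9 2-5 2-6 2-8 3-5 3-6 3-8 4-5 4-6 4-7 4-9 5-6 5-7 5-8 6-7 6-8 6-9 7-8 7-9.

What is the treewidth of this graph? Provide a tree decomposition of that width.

Treewidth 4.
One optimal decomposition is:
Bags: B1 = {1, 5, 6, 7, 8}  B2 = {1, 3, 5, 6, 8}  B3 = {0, 1, 5, 6, 7}  B4 = {1, 4, 5, 6, 7}  B5 = {1, 2, 5, 6, 8}  B6 = {1, 4, 6, 7, 9}
Tree: B1–B2, B1–B3, B3–B4, B2–B5, B4–B6

Each bag holds 5 vertices, so the decomposition has width 4, which upper-bounds the treewidth. On the other hand G contains the 5-clique {1, 4, 6, 7, 9}. A clique must lie in a single bag of any decomposition, so no decomposition can have width below 4. Combining the bounds, tw(G) = 4.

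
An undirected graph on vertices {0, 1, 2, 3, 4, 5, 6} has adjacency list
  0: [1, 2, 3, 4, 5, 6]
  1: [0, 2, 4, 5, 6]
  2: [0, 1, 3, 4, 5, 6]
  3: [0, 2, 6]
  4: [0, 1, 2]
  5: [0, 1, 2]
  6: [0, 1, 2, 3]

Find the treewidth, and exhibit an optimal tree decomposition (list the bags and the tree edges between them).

Treewidth 3.
One such decomposition:
Bags: B1 = {0, 1, 2, 6}  B2 = {0, 1, 2, 5}  B3 = {0, 1, 2, 4}  B4 = {0, 2, 3, 6}
Tree: B1–B2, B2–B3, B1–B4

The largest bag has 4 vertices, giving width 3; this decomposition certifies tw(G) ≤ 3. For the lower bound, the 4 vertices {0, 1, 2, 4} are pairwise adjacent, and any tree decomposition puts a clique entirely inside one bag — forcing width ≥ 3. The upper and lower bounds meet at 3, so that is the treewidth.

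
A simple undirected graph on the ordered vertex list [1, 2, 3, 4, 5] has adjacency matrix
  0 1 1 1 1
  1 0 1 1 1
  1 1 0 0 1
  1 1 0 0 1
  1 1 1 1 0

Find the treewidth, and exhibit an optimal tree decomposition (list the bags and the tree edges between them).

Every bag has size at most 4, so the width is 4 − 1 = 3 and tw(G) ≤ 3. On the other hand G contains the 4-clique {1, 2, 3, 5}. A clique must lie in a single bag of any decomposition, so no decomposition can have width below 3. The upper and lower bounds meet at 3, so that is the treewidth.

Treewidth 3.
One such decomposition:
Bags: B1 = {1, 2, 4, 5}  B2 = {1, 2, 3, 5}
Tree: B1–B2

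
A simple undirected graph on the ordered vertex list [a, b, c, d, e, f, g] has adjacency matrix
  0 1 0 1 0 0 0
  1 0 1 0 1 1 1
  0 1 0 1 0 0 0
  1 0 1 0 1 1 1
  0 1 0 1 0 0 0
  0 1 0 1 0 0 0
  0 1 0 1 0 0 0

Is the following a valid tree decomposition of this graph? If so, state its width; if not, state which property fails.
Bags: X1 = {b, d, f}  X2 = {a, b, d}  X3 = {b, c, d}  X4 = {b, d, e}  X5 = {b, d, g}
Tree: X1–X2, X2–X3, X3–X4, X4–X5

Yes; width 2.

Checking the three conditions: (i) the bags cover all of {a, b, c, d, e, f, g}; (ii) for each edge, some bag contains both endpoints; (iii) the bags containing any fixed vertex form a subtree. All hold, so the decomposition is valid with width 3 − 1 = 2.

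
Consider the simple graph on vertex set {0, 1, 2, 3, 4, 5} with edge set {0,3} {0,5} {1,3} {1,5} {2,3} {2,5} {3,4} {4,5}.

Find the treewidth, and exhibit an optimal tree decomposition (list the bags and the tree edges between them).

The largest bag has 3 vertices, giving width 2; this decomposition certifies tw(G) ≤ 2. For the lower bound, G contains the cycle 5–0–3–4–5, so G is not a forest; only forests have treewidth ≤ 1, hence tw(G) ≥ 2. Combining the bounds, tw(G) = 2.

Treewidth 2.
One such decomposition:
Bags: B1 = {0, 3, 5}  B2 = {3, 4, 5}  B3 = {2, 3, 5}  B4 = {1, 3, 5}
Tree: B1–B2, B2–B3, B3–B4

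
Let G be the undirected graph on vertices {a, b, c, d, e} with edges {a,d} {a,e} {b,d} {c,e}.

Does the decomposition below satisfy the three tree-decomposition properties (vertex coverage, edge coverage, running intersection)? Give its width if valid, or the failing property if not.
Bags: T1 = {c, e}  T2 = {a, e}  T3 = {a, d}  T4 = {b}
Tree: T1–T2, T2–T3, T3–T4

No — edge (d,b) lies in no bag.

A tree decomposition must satisfy three properties: every vertex lies in some bag; for every edge, both endpoints lie together in some bag; and for every vertex, the bags containing it form a connected subtree. Here edge (d,b) lies in no bag, so the decomposition is invalid.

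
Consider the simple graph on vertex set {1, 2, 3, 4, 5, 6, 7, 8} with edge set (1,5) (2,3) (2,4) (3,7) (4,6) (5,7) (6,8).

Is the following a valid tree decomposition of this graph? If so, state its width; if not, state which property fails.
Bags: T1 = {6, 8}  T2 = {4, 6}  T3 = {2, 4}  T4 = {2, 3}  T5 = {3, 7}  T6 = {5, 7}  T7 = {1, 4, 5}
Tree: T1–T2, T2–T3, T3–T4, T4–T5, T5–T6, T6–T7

A tree decomposition must satisfy three properties: every vertex lies in some bag; for every edge, both endpoints lie together in some bag; and for every vertex, the bags containing it form a connected subtree. Here bags containing vertex 4 are not connected in the tree, so the decomposition is invalid.

No — bags containing vertex 4 are not connected in the tree.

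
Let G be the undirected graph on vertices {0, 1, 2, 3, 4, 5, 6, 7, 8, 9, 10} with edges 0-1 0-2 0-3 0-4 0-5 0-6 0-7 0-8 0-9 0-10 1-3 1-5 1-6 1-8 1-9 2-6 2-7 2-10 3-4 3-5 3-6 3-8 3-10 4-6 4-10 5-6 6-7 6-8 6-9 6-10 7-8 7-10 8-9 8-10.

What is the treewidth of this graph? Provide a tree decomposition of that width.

Treewidth 4.
One optimal decomposition is:
Bags: B1 = {0, 3, 6, 8, 10}  B2 = {0, 1, 3, 6, 8}  B3 = {0, 3, 4, 6, 10}  B4 = {0, 1, 6, 8, 9}  B5 = {0, 1, 3, 5, 6}  B6 = {0, 6, 7, 8, 10}  B7 = {0, 2, 6, 7, 10}
Tree: B1–B2, B1–B3, B2–B4, B2–B5, B1–B6, B6–B7

Each bag holds 5 vertices, so the decomposition has width 4, which upper-bounds the treewidth. Conversely, {0, 1, 6, 8, 9} is a clique of size 5, and the vertices of any clique must share a bag in every tree decomposition; so some bag has ≥ 5 vertices and tw(G) ≥ 4. Combining the bounds, tw(G) = 4.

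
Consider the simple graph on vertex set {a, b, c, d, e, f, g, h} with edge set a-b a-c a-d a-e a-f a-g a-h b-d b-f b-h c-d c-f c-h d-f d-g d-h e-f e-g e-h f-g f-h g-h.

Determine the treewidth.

A width-4 tree decomposition is:
Bags: B1 = {a, d, f, g, h}  B2 = {a, b, d, f, h}  B3 = {a, e, f, g, h}  B4 = {a, c, d, f, h}
Tree: B1–B2, B1–B3, B2–B4
The largest bag has 5 vertices, giving width 4; this decomposition certifies tw(G) ≤ 4. On the other hand G contains the 5-clique {a, d, f, g, h}. A clique must lie in a single bag of any decomposition, so no decomposition can have width below 4. Hence tw(G) = 4 exactly.

4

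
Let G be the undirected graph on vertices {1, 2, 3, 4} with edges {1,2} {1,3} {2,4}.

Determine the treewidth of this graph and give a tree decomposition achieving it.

Every bag has size at most 2, so the width is 2 − 1 = 1 and tw(G) ≤ 1. Since G has at least one edge (e.g. 4–2), it is not an edgeless graph, so tw(G) ≥ 1. Therefore the treewidth is 1.

Treewidth 1.
Bags: B1 = {2, 4}  B2 = {1, 2}  B3 = {1, 3}
Tree: B1–B2, B2–B3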